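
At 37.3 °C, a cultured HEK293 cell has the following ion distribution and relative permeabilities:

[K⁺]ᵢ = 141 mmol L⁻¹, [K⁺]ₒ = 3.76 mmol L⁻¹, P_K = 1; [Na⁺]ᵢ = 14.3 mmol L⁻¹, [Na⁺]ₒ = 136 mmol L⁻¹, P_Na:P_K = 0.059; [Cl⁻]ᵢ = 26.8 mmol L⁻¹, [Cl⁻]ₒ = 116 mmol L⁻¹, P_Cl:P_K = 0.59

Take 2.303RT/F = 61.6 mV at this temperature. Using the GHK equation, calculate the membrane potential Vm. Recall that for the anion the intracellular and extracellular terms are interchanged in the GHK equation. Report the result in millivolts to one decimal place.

Vm = 61.6 · log₁₀[(Σ P·[cation]ₒ + Σ P·[anion]ᵢ) / (Σ P·[cation]ᵢ + Σ P·[anion]ₒ)]
Numerator = 1×3.76 + 0.059×136 + 0.59×26.8 = 27.6
Denominator = 1×141 + 0.059×14.3 + 0.59×116 = 210.3
Vm = 61.6 · log₁₀(0.13123) = 61.6 × (-0.8820) = -54.33 mV

-54.3 mV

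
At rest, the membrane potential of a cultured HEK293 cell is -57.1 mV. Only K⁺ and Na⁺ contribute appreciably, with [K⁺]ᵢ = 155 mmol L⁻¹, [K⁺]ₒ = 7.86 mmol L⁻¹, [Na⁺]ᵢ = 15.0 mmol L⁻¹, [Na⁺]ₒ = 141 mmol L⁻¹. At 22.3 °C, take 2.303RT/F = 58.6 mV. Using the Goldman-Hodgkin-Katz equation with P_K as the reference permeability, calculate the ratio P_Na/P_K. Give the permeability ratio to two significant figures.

0.062

Let α = P_Na/P_K. GHK: Vm = 58.6·log₁₀[(Kₒ + α·Naₒ)/(Kᵢ + α·Naᵢ)].
10^(Vm/58.6) = 10^(-57.1/58.6) = 0.10607
So 0.10607·(Kᵢ + α·Naᵢ) = Kₒ + α·Naₒ → α = (0.10607·155.0 − 7.86) / (141.0 − 0.10607·15.0)
α = (16.44 − 7.86) / (141.0 − 1.591) = 8.581/139.4 = 0.06155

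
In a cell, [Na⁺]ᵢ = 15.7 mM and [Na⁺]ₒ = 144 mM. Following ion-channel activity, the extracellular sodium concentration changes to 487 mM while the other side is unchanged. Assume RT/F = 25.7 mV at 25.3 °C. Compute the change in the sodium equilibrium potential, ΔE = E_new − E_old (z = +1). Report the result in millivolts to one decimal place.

31.3 mV

E_old = (25.7/1)·ln(144/15.7) = 56.96 mV
E_new = (25.7/1)·ln(487/15.7) = 88.27 mV
ΔE = 88.27 − (56.96) = 31.31 mV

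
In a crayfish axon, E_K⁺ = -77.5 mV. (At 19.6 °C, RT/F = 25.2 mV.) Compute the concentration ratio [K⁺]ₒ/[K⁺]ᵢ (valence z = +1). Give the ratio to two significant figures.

0.046

ln([out]/[in]) = E·z/(25.2) = -77.5 × 1 / 25.2 = -3.0754
[out]/[in] = e^(-3.0754) = 0.04617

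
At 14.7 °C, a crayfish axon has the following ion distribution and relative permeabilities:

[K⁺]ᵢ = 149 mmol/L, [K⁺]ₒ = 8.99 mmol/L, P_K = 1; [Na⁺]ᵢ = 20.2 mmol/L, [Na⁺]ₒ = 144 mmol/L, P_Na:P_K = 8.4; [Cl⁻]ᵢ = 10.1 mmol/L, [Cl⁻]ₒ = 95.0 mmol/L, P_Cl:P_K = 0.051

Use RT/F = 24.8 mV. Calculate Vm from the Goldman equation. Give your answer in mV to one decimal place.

32.9 mV

Vm = 24.8 · ln[(Σ P·[cation]ₒ + Σ P·[anion]ᵢ) / (Σ P·[cation]ᵢ + Σ P·[anion]ₒ)]
Numerator = 1×8.99 + 8.4×144 + 0.051×10.1 = 1219
Denominator = 1×149 + 8.4×20.2 + 0.051×95.0 = 323.5
Vm = 24.8 · ln(3.7682) = 24.8 × (1.3266) = 32.90 mV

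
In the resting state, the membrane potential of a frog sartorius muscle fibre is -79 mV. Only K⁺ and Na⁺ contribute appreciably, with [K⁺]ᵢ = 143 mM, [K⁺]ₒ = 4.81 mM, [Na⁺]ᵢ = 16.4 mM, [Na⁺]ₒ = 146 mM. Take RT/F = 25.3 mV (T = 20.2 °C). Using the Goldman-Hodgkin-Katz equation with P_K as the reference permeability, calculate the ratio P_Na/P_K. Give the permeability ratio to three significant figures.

0.0102

Let α = P_Na/P_K. GHK: Vm = 25.3·ln[(Kₒ + α·Naₒ)/(Kᵢ + α·Naᵢ)].
e^(Vm/25.3) = e^(-79.0/25.3) = 0.044046
So 0.044046·(Kᵢ + α·Naᵢ) = Kₒ + α·Naₒ → α = (0.044046·143.0 − 4.81) / (146.0 − 0.044046·16.4)
α = (6.299 − 4.81) / (146.0 − 0.7223) = 1.489/145.3 = 0.01025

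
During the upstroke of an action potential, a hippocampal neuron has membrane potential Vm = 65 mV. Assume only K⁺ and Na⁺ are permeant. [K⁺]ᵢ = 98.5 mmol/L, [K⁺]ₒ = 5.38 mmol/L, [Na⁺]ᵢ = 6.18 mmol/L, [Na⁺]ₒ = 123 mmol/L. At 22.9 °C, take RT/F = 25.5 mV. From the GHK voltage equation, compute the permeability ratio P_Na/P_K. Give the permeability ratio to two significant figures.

Let α = P_Na/P_K. GHK: Vm = 25.5·ln[(Kₒ + α·Naₒ)/(Kᵢ + α·Naᵢ)].
e^(Vm/25.5) = e^(65.0/25.5) = 12.795
So 12.795·(Kᵢ + α·Naᵢ) = Kₒ + α·Naₒ → α = (12.795·98.5 − 5.38) / (123.0 − 12.795·6.18)
α = (1260 − 5.38) / (123.0 − 79.07) = 1255/43.93 = 28.57

29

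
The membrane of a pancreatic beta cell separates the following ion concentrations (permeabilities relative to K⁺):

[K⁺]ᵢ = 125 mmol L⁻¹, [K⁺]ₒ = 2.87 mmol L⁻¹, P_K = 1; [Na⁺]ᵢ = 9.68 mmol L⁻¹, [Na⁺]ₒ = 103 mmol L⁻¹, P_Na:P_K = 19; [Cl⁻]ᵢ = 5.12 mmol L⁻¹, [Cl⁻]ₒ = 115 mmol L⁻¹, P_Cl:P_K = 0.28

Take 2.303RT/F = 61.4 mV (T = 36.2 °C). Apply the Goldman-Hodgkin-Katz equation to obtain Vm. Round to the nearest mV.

47 mV

Vm = 61.4 · log₁₀[(Σ P·[cation]ₒ + Σ P·[anion]ᵢ) / (Σ P·[cation]ᵢ + Σ P·[anion]ₒ)]
Numerator = 1×2.87 + 19×103 + 0.28×5.12 = 1961
Denominator = 1×125 + 19×9.68 + 0.28×115 = 341.1
Vm = 61.4 · log₁₀(5.7496) = 61.4 × (0.7596) = 46.64 mV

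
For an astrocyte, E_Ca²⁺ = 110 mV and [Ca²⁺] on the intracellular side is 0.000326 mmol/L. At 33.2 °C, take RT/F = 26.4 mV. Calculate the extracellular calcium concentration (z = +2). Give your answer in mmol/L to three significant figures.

Nernst: E = (26.4/2) · ln([out]/[in]), so ln([out]/[in]) = 110.0 × 2 / 26.4 = 8.3333.
[out]/[in] = e^(8.3333) = 4160.
[out] = 4160 × 0.000326 = 1.356 mmol/L.

1.36 mmol/L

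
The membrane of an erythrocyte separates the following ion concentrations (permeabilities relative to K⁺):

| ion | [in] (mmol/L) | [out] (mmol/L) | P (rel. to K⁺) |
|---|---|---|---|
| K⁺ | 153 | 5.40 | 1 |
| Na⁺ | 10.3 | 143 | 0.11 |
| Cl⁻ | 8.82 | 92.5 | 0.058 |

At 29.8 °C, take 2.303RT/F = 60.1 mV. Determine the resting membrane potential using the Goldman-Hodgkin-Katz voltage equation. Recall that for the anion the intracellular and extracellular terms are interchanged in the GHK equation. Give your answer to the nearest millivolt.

-52 mV

Vm = 60.1 · log₁₀[(Σ P·[cation]ₒ + Σ P·[anion]ᵢ) / (Σ P·[cation]ᵢ + Σ P·[anion]ₒ)]
Numerator = 1×5.40 + 0.11×143 + 0.058×8.82 = 21.64
Denominator = 1×153 + 0.11×10.3 + 0.058×92.5 = 159.5
Vm = 60.1 · log₁₀(0.13569) = 60.1 × (-0.8675) = -52.13 mV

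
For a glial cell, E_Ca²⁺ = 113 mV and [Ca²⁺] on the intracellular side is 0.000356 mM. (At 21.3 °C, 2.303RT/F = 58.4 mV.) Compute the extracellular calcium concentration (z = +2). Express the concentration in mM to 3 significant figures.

Nernst: E = (58.4/2) · log₁₀([out]/[in]), so log₁₀([out]/[in]) = 113.0 × 2 / 58.4 = 3.8699.
[out]/[in] = 10^(3.8699) = 7411.
[out] = 7411 × 0.000356 = 2.638 mM.

2.64 mM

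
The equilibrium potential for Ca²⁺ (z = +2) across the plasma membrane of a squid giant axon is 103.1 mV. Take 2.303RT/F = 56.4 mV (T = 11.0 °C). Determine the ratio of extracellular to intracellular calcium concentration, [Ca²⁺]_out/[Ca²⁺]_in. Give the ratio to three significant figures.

4530

log₁₀([out]/[in]) = E·z/(56.4) = 103.1 × 2 / 56.4 = 3.6560
[out]/[in] = 10^(3.6560) = 4529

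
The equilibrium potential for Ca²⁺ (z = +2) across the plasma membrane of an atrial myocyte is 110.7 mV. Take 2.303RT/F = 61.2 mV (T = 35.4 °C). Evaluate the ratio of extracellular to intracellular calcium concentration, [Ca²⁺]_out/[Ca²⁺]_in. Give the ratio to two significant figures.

log₁₀([out]/[in]) = E·z/(61.2) = 110.7 × 2 / 61.2 = 3.6176
[out]/[in] = 10^(3.6176) = 4146

4100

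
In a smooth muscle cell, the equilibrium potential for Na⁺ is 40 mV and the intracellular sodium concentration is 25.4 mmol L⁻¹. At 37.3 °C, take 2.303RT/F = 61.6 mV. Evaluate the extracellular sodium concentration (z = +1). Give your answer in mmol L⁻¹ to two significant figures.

Nernst: E = (61.6/1) · log₁₀([out]/[in]), so log₁₀([out]/[in]) = 40.0 × 1 / 61.6 = 0.6494.
[out]/[in] = 10^(0.6494) = 4.46.
[out] = 4.46 × 25.4 = 113.3 mmol L⁻¹.

110 mmol L⁻¹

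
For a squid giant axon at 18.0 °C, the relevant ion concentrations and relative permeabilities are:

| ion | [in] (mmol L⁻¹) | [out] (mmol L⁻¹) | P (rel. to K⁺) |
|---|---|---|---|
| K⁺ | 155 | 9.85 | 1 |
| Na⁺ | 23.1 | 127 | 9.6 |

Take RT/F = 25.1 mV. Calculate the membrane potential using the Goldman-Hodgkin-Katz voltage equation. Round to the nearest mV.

Vm = 25.1 · ln[(Σ P·[cation]ₒ + Σ P·[anion]ᵢ) / (Σ P·[cation]ᵢ + Σ P·[anion]ₒ)]
Numerator = 1×9.85 + 9.6×127 = 1229
Denominator = 1×155 + 9.6×23.1 = 376.8
Vm = 25.1 · ln(3.2622) = 25.1 × (1.1824) = 29.68 mV

30 mV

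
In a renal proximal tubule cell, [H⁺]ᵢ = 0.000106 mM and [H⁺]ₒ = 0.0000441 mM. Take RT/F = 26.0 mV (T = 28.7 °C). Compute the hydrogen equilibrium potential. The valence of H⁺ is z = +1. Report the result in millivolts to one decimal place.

E = (26.0/z) · ln([H⁺]_out/[H⁺]_in) with z = +1.
= (26.0/1) · ln(0.0000441/0.000106) = 26.00 · ln(0.416)
= 26.00 · (-0.8770) = -22.80 mV

-22.8 mV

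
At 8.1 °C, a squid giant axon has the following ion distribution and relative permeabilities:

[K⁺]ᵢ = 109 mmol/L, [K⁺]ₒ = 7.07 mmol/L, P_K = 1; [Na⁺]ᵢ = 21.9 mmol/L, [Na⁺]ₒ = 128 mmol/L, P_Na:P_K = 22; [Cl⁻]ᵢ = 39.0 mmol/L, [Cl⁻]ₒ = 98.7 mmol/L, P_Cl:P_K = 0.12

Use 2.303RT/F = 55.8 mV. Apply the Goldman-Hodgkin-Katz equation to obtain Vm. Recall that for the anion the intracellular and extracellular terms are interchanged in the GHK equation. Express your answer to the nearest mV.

37 mV

Vm = 55.8 · log₁₀[(Σ P·[cation]ₒ + Σ P·[anion]ᵢ) / (Σ P·[cation]ᵢ + Σ P·[anion]ₒ)]
Numerator = 1×7.07 + 22×128 + 0.12×39.0 = 2828
Denominator = 1×109 + 22×21.9 + 0.12×98.7 = 602.6
Vm = 55.8 · log₁₀(4.6922) = 55.8 × (0.6714) = 37.46 mV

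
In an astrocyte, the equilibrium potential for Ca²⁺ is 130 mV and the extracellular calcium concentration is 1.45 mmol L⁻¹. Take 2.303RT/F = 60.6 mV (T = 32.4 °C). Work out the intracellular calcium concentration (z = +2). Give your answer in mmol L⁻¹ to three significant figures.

Nernst: E = (60.6/2) · log₁₀([out]/[in]), so log₁₀([out]/[in]) = 130.0 × 2 / 60.6 = 4.2904.
[out]/[in] = 10^(4.2904) = 1.952e+04.
[in] = 1.45 / 1.952e+04 = 7.429e-05 mmol L⁻¹.

0.0000743 mmol L⁻¹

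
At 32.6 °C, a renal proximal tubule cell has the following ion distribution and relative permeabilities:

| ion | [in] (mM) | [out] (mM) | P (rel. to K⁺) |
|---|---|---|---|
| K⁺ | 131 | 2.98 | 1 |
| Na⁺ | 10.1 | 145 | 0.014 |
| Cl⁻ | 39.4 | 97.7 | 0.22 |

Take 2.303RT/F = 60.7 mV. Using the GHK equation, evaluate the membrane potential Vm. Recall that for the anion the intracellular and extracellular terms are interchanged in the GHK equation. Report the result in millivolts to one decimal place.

-63.6 mV

Vm = 60.7 · log₁₀[(Σ P·[cation]ₒ + Σ P·[anion]ᵢ) / (Σ P·[cation]ᵢ + Σ P·[anion]ₒ)]
Numerator = 1×2.98 + 0.014×145 + 0.22×39.4 = 13.68
Denominator = 1×131 + 0.014×10.1 + 0.22×97.7 = 152.6
Vm = 60.7 · log₁₀(0.089612) = 60.7 × (-1.0476) = -63.59 mV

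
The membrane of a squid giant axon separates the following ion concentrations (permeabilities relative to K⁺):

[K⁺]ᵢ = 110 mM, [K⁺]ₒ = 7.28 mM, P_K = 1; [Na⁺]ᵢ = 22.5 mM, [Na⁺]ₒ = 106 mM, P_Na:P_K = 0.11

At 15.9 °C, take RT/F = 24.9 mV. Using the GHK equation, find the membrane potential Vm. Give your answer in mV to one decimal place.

-44.4 mV

Vm = 24.9 · ln[(Σ P·[cation]ₒ + Σ P·[anion]ᵢ) / (Σ P·[cation]ᵢ + Σ P·[anion]ₒ)]
Numerator = 1×7.28 + 0.11×106 = 18.94
Denominator = 1×110 + 0.11×22.5 = 112.5
Vm = 24.9 · ln(0.16839) = 24.9 × (-1.7815) = -44.36 mV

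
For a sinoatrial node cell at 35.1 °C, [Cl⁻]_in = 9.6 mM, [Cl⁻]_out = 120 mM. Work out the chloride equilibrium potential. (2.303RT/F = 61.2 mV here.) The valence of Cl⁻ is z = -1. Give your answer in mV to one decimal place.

E = (61.2/z) · log₁₀([Cl⁻]_out/[Cl⁻]_in) with z = -1.
For an anion, dividing by z = -1 reverses the sign.
= (61.2/-1) · log₁₀(120/9.6) = -61.20 · log₁₀(12.5)
= -61.20 · (1.0969) = -67.13 mV

-67.1 mV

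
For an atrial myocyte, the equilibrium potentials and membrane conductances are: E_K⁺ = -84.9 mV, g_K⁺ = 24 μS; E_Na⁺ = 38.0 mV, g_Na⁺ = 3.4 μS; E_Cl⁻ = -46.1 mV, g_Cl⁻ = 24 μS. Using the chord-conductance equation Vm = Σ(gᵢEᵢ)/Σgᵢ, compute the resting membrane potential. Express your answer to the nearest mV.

Σ gᵢEᵢ = 24·(-84.9) + 3.4·(38.0) + 24·(-46.1) = -3014.80
Σ gᵢ = 24 + 3.4 + 24 = 51.4
Vm = -3014.80 / 51.4 = -58.65 mV

-59 mV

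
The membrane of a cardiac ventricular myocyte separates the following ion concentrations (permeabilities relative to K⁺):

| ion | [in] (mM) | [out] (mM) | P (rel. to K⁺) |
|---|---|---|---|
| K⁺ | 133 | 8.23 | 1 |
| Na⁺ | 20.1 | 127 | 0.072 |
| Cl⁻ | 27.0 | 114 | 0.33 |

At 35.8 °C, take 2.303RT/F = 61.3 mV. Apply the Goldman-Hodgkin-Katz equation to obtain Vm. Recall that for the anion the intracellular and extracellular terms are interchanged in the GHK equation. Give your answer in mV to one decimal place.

-50.0 mV

Vm = 61.3 · log₁₀[(Σ P·[cation]ₒ + Σ P·[anion]ᵢ) / (Σ P·[cation]ᵢ + Σ P·[anion]ₒ)]
Numerator = 1×8.23 + 0.072×127 + 0.33×27.0 = 26.28
Denominator = 1×133 + 0.072×20.1 + 0.33×114 = 172.1
Vm = 61.3 · log₁₀(0.15275) = 61.3 × (-0.8160) = -50.02 mV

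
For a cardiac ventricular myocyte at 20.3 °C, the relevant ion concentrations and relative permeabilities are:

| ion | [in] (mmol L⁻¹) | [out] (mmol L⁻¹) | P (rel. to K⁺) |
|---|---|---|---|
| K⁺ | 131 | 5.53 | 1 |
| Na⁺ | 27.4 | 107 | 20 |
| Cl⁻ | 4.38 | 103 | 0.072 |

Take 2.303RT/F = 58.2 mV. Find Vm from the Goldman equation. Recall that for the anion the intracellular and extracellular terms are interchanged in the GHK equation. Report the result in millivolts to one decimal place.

28.8 mV

Vm = 58.2 · log₁₀[(Σ P·[cation]ₒ + Σ P·[anion]ᵢ) / (Σ P·[cation]ᵢ + Σ P·[anion]ₒ)]
Numerator = 1×5.53 + 20×107 + 0.072×4.38 = 2146
Denominator = 1×131 + 20×27.4 + 0.072×103 = 686.4
Vm = 58.2 · log₁₀(3.1262) = 58.2 × (0.4950) = 28.81 mV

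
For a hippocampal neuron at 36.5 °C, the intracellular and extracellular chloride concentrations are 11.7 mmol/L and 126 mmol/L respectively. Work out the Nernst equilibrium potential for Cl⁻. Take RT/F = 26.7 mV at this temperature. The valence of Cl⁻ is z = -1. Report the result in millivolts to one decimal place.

E = (26.7/z) · ln([Cl⁻]_out/[Cl⁻]_in) with z = -1.
For an anion, dividing by z = -1 reverses the sign.
= (26.7/-1) · ln(126/11.7) = -26.70 · ln(10.77)
= -26.70 · (2.3767) = -63.46 mV

-63.5 mV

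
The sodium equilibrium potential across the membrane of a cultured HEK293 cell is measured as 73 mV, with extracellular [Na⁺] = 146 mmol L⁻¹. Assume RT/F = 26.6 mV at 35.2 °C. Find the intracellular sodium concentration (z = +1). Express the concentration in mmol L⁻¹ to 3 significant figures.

Nernst: E = (26.6/1) · ln([out]/[in]), so ln([out]/[in]) = 73.0 × 1 / 26.6 = 2.7444.
[out]/[in] = e^(2.7444) = 15.55.
[in] = 146 / 15.55 = 9.386 mmol L⁻¹.

9.39 mmol L⁻¹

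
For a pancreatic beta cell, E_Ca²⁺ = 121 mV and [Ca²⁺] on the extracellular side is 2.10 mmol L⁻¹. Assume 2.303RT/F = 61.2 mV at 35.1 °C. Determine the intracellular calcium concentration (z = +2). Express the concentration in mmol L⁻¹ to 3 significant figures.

Nernst: E = (61.2/2) · log₁₀([out]/[in]), so log₁₀([out]/[in]) = 121.0 × 2 / 61.2 = 3.9542.
[out]/[in] = 10^(3.9542) = 9000.
[in] = 2.10 / 9000 = 0.0002333 mmol L⁻¹.

0.000233 mmol L⁻¹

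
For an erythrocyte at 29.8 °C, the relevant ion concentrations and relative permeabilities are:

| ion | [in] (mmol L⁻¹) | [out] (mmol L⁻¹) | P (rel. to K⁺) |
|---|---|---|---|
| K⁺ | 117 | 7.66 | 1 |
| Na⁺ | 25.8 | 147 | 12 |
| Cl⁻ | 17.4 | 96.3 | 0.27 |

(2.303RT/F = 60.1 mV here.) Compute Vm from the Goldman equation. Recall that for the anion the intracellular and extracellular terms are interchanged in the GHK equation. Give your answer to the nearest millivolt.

Vm = 60.1 · log₁₀[(Σ P·[cation]ₒ + Σ P·[anion]ᵢ) / (Σ P·[cation]ᵢ + Σ P·[anion]ₒ)]
Numerator = 1×7.66 + 12×147 + 0.27×17.4 = 1776
Denominator = 1×117 + 12×25.8 + 0.27×96.3 = 452.6
Vm = 60.1 · log₁₀(3.9248) = 60.1 × (0.5938) = 35.69 mV

36 mV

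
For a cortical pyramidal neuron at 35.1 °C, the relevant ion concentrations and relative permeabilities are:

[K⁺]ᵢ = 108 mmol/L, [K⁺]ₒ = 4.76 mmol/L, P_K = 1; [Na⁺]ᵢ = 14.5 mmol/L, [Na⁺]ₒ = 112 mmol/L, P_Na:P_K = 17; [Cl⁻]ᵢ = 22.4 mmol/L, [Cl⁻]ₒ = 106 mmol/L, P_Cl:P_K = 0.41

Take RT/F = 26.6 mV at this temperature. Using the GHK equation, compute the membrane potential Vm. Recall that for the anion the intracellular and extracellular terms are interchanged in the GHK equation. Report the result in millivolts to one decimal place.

41.8 mV

Vm = 26.6 · ln[(Σ P·[cation]ₒ + Σ P·[anion]ᵢ) / (Σ P·[cation]ᵢ + Σ P·[anion]ₒ)]
Numerator = 1×4.76 + 17×112 + 0.41×22.4 = 1918
Denominator = 1×108 + 17×14.5 + 0.41×106 = 398
Vm = 26.6 · ln(4.8194) = 26.6 × (1.5727) = 41.83 mV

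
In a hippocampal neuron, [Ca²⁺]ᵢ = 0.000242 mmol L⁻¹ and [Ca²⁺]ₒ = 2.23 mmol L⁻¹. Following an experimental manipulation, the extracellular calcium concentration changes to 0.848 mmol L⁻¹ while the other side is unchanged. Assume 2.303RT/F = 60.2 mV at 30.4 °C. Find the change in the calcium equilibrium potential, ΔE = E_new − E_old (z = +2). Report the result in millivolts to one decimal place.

E_old = (60.2/2)·log₁₀(2.23/0.000242) = 119.33 mV
E_new = (60.2/2)·log₁₀(0.848/0.000242) = 106.69 mV
ΔE = 106.69 − (119.33) = -12.64 mV

-12.6 mV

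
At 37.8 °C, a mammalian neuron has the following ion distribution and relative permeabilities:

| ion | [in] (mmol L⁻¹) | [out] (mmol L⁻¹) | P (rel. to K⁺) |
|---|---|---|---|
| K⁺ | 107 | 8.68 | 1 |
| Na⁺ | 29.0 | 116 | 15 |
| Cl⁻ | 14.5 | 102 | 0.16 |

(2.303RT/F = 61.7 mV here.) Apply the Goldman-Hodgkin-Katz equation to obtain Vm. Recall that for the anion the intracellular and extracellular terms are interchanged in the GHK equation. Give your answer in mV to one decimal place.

30.6 mV

Vm = 61.7 · log₁₀[(Σ P·[cation]ₒ + Σ P·[anion]ᵢ) / (Σ P·[cation]ᵢ + Σ P·[anion]ₒ)]
Numerator = 1×8.68 + 15×116 + 0.16×14.5 = 1751
Denominator = 1×107 + 15×29.0 + 0.16×102 = 558.3
Vm = 61.7 · log₁₀(3.1362) = 61.7 × (0.4964) = 30.63 mV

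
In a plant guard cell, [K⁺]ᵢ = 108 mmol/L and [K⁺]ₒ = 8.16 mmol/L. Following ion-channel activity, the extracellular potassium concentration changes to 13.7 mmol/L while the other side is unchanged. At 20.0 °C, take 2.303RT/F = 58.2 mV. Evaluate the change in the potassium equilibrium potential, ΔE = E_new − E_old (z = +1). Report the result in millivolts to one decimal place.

13.1 mV

E_old = (58.2/1)·log₁₀(8.16/108) = -65.28 mV
E_new = (58.2/1)·log₁₀(13.7/108) = -52.19 mV
ΔE = -52.19 − (-65.28) = 13.10 mV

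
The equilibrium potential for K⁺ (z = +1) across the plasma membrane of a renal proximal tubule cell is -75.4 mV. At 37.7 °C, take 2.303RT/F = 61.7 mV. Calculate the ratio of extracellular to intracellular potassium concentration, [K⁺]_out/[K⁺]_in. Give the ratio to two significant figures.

log₁₀([out]/[in]) = E·z/(61.7) = -75.4 × 1 / 61.7 = -1.2220
[out]/[in] = 10^(-1.2220) = 0.05997

0.060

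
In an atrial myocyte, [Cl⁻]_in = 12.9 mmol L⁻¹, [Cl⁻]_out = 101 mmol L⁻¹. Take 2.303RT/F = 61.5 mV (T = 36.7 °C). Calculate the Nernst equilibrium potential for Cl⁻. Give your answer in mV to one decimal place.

-55.0 mV

E = (61.5/z) · log₁₀([Cl⁻]_out/[Cl⁻]_in) with z = -1.
For an anion, dividing by z = -1 reverses the sign.
= (61.5/-1) · log₁₀(101/12.9) = -61.50 · log₁₀(7.829)
= -61.50 · (0.8937) = -54.96 mV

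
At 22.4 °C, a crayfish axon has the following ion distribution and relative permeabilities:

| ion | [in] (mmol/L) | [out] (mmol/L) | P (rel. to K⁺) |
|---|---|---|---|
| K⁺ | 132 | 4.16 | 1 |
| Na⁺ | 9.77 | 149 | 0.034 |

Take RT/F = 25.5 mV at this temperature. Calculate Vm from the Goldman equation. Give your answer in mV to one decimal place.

Vm = 25.5 · ln[(Σ P·[cation]ₒ + Σ P·[anion]ᵢ) / (Σ P·[cation]ᵢ + Σ P·[anion]ₒ)]
Numerator = 1×4.16 + 0.034×149 = 9.226
Denominator = 1×132 + 0.034×9.77 = 132.3
Vm = 25.5 · ln(0.069718) = 25.5 × (-2.6633) = -67.91 mV

-67.9 mV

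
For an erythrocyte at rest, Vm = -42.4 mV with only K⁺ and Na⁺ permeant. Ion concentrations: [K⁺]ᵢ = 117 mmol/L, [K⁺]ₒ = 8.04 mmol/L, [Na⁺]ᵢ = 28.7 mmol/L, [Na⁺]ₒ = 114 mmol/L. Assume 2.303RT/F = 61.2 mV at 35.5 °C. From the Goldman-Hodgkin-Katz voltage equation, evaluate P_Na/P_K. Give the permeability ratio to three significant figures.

0.145

Let α = P_Na/P_K. GHK: Vm = 61.2·log₁₀[(Kₒ + α·Naₒ)/(Kᵢ + α·Naᵢ)].
10^(Vm/61.2) = 10^(-42.4/61.2) = 0.20286
So 0.20286·(Kᵢ + α·Naᵢ) = Kₒ + α·Naₒ → α = (0.20286·117.0 − 8.04) / (114.0 − 0.20286·28.7)
α = (23.73 − 8.04) / (114.0 − 5.822) = 15.69/108.2 = 0.1451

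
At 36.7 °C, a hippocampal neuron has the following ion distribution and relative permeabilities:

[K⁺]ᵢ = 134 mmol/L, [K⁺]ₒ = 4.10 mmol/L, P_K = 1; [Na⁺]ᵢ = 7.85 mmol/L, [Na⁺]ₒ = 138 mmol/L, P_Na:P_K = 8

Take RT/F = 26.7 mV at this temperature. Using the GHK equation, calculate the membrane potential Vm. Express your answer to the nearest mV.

Vm = 26.7 · ln[(Σ P·[cation]ₒ + Σ P·[anion]ᵢ) / (Σ P·[cation]ᵢ + Σ P·[anion]ₒ)]
Numerator = 1×4.10 + 8×138 = 1108
Denominator = 1×134 + 8×7.85 = 196.8
Vm = 26.7 · ln(5.6306) = 26.7 × (1.7282) = 46.14 mV

46 mV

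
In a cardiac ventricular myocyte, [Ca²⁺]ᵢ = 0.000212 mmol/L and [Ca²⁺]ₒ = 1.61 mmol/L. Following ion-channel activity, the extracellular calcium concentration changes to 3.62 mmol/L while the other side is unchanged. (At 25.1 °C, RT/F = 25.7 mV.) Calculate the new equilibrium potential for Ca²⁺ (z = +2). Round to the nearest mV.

After the shift: [Ca²⁺]_out = 3.62, [Ca²⁺]_in = 0.000212 mmol/L.
E_new = (25.7/2)·ln(3.62/0.000212) = 12.85 · (9.7454) = 125.23 mV

125 mV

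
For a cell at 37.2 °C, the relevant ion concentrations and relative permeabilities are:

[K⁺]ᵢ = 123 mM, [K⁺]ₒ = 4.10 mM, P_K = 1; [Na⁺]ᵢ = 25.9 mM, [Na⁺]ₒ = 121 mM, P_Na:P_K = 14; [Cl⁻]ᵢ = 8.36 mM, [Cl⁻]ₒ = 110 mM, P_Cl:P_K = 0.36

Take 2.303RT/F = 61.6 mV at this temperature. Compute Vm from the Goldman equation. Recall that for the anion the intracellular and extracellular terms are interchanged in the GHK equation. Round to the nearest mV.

Vm = 61.6 · log₁₀[(Σ P·[cation]ₒ + Σ P·[anion]ᵢ) / (Σ P·[cation]ᵢ + Σ P·[anion]ₒ)]
Numerator = 1×4.10 + 14×121 + 0.36×8.36 = 1701
Denominator = 1×123 + 14×25.9 + 0.36×110 = 525.2
Vm = 61.6 · log₁₀(3.239) = 61.6 × (0.5104) = 31.44 mV

31 mV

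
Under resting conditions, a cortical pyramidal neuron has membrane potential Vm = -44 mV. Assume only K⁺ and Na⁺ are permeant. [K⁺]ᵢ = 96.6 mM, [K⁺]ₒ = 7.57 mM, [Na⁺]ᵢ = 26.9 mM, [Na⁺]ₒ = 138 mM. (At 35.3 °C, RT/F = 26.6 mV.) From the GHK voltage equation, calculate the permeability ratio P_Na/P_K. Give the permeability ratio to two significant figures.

Let α = P_Na/P_K. GHK: Vm = 26.6·ln[(Kₒ + α·Naₒ)/(Kᵢ + α·Naᵢ)].
e^(Vm/26.6) = e^(-44.0/26.6) = 0.19126
So 0.19126·(Kᵢ + α·Naᵢ) = Kₒ + α·Naₒ → α = (0.19126·96.6 − 7.57) / (138.0 − 0.19126·26.9)
α = (18.48 − 7.57) / (138.0 − 5.145) = 10.91/132.9 = 0.08209

0.082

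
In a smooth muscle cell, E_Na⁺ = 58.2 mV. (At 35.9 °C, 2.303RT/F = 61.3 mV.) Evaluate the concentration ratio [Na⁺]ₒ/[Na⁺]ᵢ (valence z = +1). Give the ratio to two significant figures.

8.9

log₁₀([out]/[in]) = E·z/(61.3) = 58.2 × 1 / 61.3 = 0.9494
[out]/[in] = 10^(0.9494) = 8.901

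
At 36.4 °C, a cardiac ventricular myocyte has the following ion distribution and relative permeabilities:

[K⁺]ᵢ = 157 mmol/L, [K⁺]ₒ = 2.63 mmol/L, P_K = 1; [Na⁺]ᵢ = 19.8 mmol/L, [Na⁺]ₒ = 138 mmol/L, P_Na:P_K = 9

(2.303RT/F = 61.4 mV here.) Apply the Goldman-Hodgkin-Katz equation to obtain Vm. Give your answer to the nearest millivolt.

35 mV

Vm = 61.4 · log₁₀[(Σ P·[cation]ₒ + Σ P·[anion]ᵢ) / (Σ P·[cation]ᵢ + Σ P·[anion]ₒ)]
Numerator = 1×2.63 + 9×138 = 1245
Denominator = 1×157 + 9×19.8 = 335.2
Vm = 61.4 · log₁₀(3.7131) = 61.4 × (0.5697) = 34.98 mV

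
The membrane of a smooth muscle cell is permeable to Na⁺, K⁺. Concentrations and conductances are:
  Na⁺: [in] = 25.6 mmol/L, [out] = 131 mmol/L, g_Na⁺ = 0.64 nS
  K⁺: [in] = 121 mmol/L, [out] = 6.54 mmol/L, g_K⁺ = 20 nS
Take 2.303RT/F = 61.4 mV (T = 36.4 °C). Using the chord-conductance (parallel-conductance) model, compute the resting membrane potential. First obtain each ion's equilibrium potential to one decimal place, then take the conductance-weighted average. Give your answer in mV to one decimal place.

E_Na⁺ = (61.4/1)·log₁₀(131/25.6) = 43.5 mV
E_K⁺ = (61.4/1)·log₁₀(6.54/121) = -77.8 mV
Vm = (Σ gᵢEᵢ)/(Σ gᵢ) = (0.64·43.5 + 20·-77.8) / (0.64 + 20)
= -1528.16 / 20.64 = -74.04 mV

-74.0 mV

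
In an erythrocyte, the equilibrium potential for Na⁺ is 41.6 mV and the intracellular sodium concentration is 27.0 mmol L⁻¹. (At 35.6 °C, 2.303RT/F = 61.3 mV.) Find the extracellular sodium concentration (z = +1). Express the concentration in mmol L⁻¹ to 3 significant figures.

Nernst: E = (61.3/1) · log₁₀([out]/[in]), so log₁₀([out]/[in]) = 41.6 × 1 / 61.3 = 0.6786.
[out]/[in] = 10^(0.6786) = 4.771.
[out] = 4.771 × 27.0 = 128.8 mmol L⁻¹.

129 mmol L⁻¹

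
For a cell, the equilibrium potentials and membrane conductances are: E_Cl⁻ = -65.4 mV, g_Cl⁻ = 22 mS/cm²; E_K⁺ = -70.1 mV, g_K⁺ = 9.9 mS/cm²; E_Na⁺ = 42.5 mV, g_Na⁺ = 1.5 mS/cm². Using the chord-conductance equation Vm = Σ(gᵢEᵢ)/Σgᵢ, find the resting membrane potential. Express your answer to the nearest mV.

Σ gᵢEᵢ = 22·(-65.4) + 9.9·(-70.1) + 1.5·(42.5) = -2069.04
Σ gᵢ = 22 + 9.9 + 1.5 = 33.4
Vm = -2069.04 / 33.4 = -61.95 mV

-62 mV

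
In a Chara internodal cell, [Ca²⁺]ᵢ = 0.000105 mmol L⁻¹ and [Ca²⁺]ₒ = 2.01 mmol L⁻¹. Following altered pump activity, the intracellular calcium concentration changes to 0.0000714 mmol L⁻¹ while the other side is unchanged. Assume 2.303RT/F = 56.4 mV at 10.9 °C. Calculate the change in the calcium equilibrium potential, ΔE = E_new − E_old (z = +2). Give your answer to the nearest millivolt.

5 mV

E_old = (56.4/2)·log₁₀(2.01/0.000105) = 120.75 mV
E_new = (56.4/2)·log₁₀(2.01/0.0000714) = 125.48 mV
ΔE = 125.48 − (120.75) = 4.72 mV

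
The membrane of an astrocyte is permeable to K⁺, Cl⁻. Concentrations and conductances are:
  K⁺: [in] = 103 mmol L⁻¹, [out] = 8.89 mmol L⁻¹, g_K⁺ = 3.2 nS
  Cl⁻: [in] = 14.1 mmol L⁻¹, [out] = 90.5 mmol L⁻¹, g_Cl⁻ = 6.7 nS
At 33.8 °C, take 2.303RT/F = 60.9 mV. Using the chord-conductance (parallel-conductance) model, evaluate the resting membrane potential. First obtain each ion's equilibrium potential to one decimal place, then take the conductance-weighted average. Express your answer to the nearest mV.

-54 mV

E_K⁺ = (60.9/1)·log₁₀(8.89/103) = -64.8 mV
E_Cl⁻ = (60.9/-1)·log₁₀(90.5/14.1) = -49.2 mV
Vm = (Σ gᵢEᵢ)/(Σ gᵢ) = (3.2·-64.8 + 6.7·-49.2) / (3.2 + 6.7)
= -537.00 / 9.9 = -54.24 mV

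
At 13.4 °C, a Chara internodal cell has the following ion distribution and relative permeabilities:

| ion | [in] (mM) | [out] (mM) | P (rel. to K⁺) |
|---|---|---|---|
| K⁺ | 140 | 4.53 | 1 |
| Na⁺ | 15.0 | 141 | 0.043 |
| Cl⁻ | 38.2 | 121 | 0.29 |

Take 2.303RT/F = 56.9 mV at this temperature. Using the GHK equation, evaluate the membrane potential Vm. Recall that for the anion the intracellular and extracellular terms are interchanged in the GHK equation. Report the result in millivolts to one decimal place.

-51.7 mV

Vm = 56.9 · log₁₀[(Σ P·[cation]ₒ + Σ P·[anion]ᵢ) / (Σ P·[cation]ᵢ + Σ P·[anion]ₒ)]
Numerator = 1×4.53 + 0.043×141 + 0.29×38.2 = 21.67
Denominator = 1×140 + 0.043×15.0 + 0.29×121 = 175.7
Vm = 56.9 · log₁₀(0.12332) = 56.9 × (-0.9090) = -51.72 mV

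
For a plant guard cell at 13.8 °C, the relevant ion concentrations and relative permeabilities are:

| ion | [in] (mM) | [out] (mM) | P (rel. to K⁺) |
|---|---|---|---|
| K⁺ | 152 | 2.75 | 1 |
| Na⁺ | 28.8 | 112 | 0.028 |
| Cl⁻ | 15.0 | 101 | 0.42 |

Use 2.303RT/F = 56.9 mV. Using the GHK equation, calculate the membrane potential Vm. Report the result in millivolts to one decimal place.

Vm = 56.9 · log₁₀[(Σ P·[cation]ₒ + Σ P·[anion]ᵢ) / (Σ P·[cation]ᵢ + Σ P·[anion]ₒ)]
Numerator = 1×2.75 + 0.028×112 + 0.42×15.0 = 12.19
Denominator = 1×152 + 0.028×28.8 + 0.42×101 = 195.2
Vm = 56.9 · log₁₀(0.06242) = 56.9 × (-1.2047) = -68.55 mV

-68.5 mV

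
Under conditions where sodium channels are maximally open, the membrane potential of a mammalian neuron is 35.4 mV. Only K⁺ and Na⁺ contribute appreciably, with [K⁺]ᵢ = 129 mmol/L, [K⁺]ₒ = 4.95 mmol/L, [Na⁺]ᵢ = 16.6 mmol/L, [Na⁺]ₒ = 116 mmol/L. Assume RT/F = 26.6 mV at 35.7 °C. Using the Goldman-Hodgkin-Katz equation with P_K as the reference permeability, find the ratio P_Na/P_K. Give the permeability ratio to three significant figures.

Let α = P_Na/P_K. GHK: Vm = 26.6·ln[(Kₒ + α·Naₒ)/(Kᵢ + α·Naᵢ)].
e^(Vm/26.6) = e^(35.4/26.6) = 3.7842
So 3.7842·(Kᵢ + α·Naᵢ) = Kₒ + α·Naₒ → α = (3.7842·129.0 − 4.95) / (116.0 − 3.7842·16.6)
α = (488.2 − 4.95) / (116.0 − 62.82) = 483.2/53.18 = 9.086

9.09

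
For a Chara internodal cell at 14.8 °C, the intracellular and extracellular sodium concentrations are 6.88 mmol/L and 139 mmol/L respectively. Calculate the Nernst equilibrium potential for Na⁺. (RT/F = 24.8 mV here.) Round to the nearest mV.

75 mV

E = (24.8/z) · ln([Na⁺]_out/[Na⁺]_in) with z = +1.
= (24.8/1) · ln(139/6.88) = 24.80 · ln(20.2)
= 24.80 · (3.0059) = 74.55 mV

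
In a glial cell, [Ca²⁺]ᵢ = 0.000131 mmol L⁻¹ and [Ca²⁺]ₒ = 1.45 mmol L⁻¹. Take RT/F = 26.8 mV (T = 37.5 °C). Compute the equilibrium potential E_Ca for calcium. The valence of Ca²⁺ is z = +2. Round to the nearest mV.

125 mV

E = (26.8/z) · ln([Ca²⁺]_out/[Ca²⁺]_in) with z = +2.
= (26.8/2) · ln(1.45/0.000131) = 13.40 · ln(1.107e+04)
= 13.40 · (9.3119) = 124.78 mV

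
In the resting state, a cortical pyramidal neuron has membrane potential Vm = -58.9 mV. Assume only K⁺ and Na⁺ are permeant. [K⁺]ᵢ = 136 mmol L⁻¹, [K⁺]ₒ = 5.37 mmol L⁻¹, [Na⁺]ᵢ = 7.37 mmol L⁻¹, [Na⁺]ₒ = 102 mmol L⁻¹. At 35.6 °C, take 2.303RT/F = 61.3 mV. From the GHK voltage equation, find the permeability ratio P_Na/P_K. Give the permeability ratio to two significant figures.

0.094

Let α = P_Na/P_K. GHK: Vm = 61.3·log₁₀[(Kₒ + α·Naₒ)/(Kᵢ + α·Naᵢ)].
10^(Vm/61.3) = 10^(-58.9/61.3) = 0.10943
So 0.10943·(Kᵢ + α·Naᵢ) = Kₒ + α·Naₒ → α = (0.10943·136.0 − 5.37) / (102.0 − 0.10943·7.37)
α = (14.88 − 5.37) / (102.0 − 0.8065) = 9.513/101.2 = 0.09401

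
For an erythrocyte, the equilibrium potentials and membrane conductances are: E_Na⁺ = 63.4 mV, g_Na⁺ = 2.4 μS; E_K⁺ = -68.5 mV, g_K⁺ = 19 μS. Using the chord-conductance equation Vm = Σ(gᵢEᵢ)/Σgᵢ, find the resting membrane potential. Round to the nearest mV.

Σ gᵢEᵢ = 2.4·(63.4) + 19·(-68.5) = -1149.34
Σ gᵢ = 2.4 + 19 = 21.4
Vm = -1149.34 / 21.4 = -53.71 mV

-54 mV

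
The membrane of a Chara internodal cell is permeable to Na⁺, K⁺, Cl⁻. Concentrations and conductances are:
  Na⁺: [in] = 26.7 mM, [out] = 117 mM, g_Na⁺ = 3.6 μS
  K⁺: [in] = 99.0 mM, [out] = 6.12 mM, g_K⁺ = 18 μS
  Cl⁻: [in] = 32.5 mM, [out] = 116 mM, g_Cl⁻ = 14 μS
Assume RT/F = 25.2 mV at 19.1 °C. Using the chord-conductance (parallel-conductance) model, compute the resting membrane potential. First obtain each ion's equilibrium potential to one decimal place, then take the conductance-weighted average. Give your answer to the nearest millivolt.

-44 mV

E_Na⁺ = (25.2/1)·ln(117/26.7) = 37.2 mV
E_K⁺ = (25.2/1)·ln(6.12/99.0) = -70.1 mV
E_Cl⁻ = (25.2/-1)·ln(116/32.5) = -32.1 mV
Vm = (Σ gᵢEᵢ)/(Σ gᵢ) = (3.6·37.2 + 18·-70.1 + 14·-32.1) / (3.6 + 18 + 14)
= -1577.28 / 35.6 = -44.31 mV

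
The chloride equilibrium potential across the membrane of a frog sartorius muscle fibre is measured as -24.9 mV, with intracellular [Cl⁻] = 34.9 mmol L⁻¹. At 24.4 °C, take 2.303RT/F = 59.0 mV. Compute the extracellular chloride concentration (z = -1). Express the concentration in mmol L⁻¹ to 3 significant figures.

Nernst: E = (59.0/-1) · log₁₀([out]/[in]), so log₁₀([out]/[in]) = -24.9 × -1 / 59.0 = 0.4220.
[out]/[in] = 10^(0.4220) = 2.643.
[out] = 2.643 × 34.9 = 92.23 mmol L⁻¹.

92.2 mmol L⁻¹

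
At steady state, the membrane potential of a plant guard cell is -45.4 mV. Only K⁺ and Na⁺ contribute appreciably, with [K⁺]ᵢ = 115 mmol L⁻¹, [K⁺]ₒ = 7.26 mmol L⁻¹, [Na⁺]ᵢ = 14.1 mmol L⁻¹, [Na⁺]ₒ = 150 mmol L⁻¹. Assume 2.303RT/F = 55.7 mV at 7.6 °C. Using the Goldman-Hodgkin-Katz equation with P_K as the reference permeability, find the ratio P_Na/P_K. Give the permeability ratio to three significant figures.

0.0700

Let α = P_Na/P_K. GHK: Vm = 55.7·log₁₀[(Kₒ + α·Naₒ)/(Kᵢ + α·Naᵢ)].
10^(Vm/55.7) = 10^(-45.4/55.7) = 0.15308
So 0.15308·(Kᵢ + α·Naᵢ) = Kₒ + α·Naₒ → α = (0.15308·115.0 − 7.26) / (150.0 − 0.15308·14.1)
α = (17.6 − 7.26) / (150.0 − 2.158) = 10.34/147.8 = 0.06997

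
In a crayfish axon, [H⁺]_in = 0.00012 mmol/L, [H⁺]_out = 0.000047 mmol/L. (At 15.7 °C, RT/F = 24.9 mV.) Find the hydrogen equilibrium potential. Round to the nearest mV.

E = (24.9/z) · ln([H⁺]_out/[H⁺]_in) with z = +1.
= (24.9/1) · ln(0.000047/0.00012) = 24.90 · ln(0.3917)
= 24.90 · (-0.9373) = -23.34 mV

-23 mV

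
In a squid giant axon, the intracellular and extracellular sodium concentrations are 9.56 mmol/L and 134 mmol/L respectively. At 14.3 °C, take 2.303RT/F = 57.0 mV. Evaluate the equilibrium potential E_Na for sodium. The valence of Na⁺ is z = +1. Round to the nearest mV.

E = (57.0/z) · log₁₀([Na⁺]_out/[Na⁺]_in) with z = +1.
= (57.0/1) · log₁₀(134/9.56) = 57.00 · log₁₀(14.02)
= 57.00 · (1.1466) = 65.36 mV

65 mV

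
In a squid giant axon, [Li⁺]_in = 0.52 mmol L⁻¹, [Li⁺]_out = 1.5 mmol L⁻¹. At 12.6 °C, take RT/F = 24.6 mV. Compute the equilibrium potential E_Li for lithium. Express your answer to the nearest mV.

E = (24.6/z) · ln([Li⁺]_out/[Li⁺]_in) with z = +1.
= (24.6/1) · ln(1.5/0.52) = 24.60 · ln(2.885)
= 24.60 · (1.0594) = 26.06 mV

26 mV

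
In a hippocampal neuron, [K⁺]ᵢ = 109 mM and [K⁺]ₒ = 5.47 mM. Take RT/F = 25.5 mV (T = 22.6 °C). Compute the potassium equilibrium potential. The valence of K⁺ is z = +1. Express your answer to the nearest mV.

-76 mV

E = (25.5/z) · ln([K⁺]_out/[K⁺]_in) with z = +1.
= (25.5/1) · ln(5.47/109) = 25.50 · ln(0.05018)
= 25.50 · (-2.9921) = -76.30 mV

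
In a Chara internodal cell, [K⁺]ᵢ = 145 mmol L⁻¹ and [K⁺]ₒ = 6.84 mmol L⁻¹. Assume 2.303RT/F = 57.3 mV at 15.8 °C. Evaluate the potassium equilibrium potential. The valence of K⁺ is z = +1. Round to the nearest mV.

-76 mV

E = (57.3/z) · log₁₀([K⁺]_out/[K⁺]_in) with z = +1.
= (57.3/1) · log₁₀(6.84/145) = 57.30 · log₁₀(0.04717)
= 57.30 · (-1.3263) = -76.00 mV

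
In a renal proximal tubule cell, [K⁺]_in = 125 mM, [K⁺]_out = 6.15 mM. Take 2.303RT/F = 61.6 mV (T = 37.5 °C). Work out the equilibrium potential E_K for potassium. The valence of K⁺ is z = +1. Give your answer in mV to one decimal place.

E = (61.6/z) · log₁₀([K⁺]_out/[K⁺]_in) with z = +1.
= (61.6/1) · log₁₀(6.15/125) = 61.60 · log₁₀(0.0492)
= 61.60 · (-1.3080) = -80.57 mV

-80.6 mV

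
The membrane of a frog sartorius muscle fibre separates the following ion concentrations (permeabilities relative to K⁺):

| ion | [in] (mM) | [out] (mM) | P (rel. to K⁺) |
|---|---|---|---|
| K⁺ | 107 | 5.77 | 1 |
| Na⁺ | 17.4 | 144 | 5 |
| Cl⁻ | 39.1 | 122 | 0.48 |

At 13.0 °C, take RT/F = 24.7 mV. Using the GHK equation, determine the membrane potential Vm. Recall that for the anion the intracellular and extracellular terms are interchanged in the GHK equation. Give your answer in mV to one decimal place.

Vm = 24.7 · ln[(Σ P·[cation]ₒ + Σ P·[anion]ᵢ) / (Σ P·[cation]ᵢ + Σ P·[anion]ₒ)]
Numerator = 1×5.77 + 5×144 + 0.48×39.1 = 744.5
Denominator = 1×107 + 5×17.4 + 0.48×122 = 252.6
Vm = 24.7 · ln(2.948) = 24.7 × (1.0811) = 26.70 mV

26.7 mV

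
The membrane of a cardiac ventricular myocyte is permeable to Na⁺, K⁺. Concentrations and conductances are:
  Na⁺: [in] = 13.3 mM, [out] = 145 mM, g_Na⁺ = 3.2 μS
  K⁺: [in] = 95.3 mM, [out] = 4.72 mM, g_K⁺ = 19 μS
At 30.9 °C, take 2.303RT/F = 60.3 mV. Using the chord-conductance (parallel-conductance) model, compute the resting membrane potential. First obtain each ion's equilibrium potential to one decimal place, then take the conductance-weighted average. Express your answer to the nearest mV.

E_Na⁺ = (60.3/1)·log₁₀(145/13.3) = 62.6 mV
E_K⁺ = (60.3/1)·log₁₀(4.72/95.3) = -78.7 mV
Vm = (Σ gᵢEᵢ)/(Σ gᵢ) = (3.2·62.6 + 19·-78.7) / (3.2 + 19)
= -1294.98 / 22.2 = -58.33 mV

-58 mV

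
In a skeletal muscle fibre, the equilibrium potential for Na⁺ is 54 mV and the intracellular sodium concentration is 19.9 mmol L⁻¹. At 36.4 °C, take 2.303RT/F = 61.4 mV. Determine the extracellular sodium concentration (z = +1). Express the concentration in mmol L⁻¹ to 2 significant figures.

Nernst: E = (61.4/1) · log₁₀([out]/[in]), so log₁₀([out]/[in]) = 54.0 × 1 / 61.4 = 0.8795.
[out]/[in] = 10^(0.8795) = 7.577.
[out] = 7.577 × 19.9 = 150.8 mmol L⁻¹.

150 mmol L⁻¹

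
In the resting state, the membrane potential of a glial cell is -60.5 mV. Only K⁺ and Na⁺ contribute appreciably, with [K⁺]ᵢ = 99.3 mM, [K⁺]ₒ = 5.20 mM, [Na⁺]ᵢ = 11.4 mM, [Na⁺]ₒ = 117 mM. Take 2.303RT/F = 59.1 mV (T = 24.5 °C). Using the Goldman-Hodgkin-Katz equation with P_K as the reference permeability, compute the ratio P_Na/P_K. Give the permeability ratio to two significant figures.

Let α = P_Na/P_K. GHK: Vm = 59.1·log₁₀[(Kₒ + α·Naₒ)/(Kᵢ + α·Naᵢ)].
10^(Vm/59.1) = 10^(-60.5/59.1) = 0.094692
So 0.094692·(Kᵢ + α·Naᵢ) = Kₒ + α·Naₒ → α = (0.094692·99.3 − 5.2) / (117.0 − 0.094692·11.4)
α = (9.403 − 5.2) / (117.0 − 1.079) = 4.203/115.9 = 0.03626

0.036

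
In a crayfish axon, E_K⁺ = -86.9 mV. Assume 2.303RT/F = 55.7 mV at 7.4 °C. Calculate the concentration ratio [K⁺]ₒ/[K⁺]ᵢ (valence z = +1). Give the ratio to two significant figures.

0.028

log₁₀([out]/[in]) = E·z/(55.7) = -86.9 × 1 / 55.7 = -1.5601
[out]/[in] = 10^(-1.5601) = 0.02753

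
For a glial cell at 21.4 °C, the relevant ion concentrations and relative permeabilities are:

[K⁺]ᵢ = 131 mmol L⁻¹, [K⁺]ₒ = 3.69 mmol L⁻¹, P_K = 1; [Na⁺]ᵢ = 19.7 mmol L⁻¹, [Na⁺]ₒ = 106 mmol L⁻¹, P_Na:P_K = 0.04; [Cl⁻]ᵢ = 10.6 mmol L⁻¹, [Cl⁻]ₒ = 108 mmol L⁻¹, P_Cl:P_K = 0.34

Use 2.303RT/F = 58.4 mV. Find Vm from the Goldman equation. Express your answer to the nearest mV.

-68 mV

Vm = 58.4 · log₁₀[(Σ P·[cation]ₒ + Σ P·[anion]ᵢ) / (Σ P·[cation]ᵢ + Σ P·[anion]ₒ)]
Numerator = 1×3.69 + 0.04×106 + 0.34×10.6 = 11.53
Denominator = 1×131 + 0.04×19.7 + 0.34×108 = 168.5
Vm = 58.4 · log₁₀(0.068448) = 58.4 × (-1.1646) = -68.02 mV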